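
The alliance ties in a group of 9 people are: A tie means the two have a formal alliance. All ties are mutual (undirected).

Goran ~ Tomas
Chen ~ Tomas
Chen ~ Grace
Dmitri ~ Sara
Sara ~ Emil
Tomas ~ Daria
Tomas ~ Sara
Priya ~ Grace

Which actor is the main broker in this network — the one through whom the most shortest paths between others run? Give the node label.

Unnormalized betweenness of each node: Chen:12, Daria:0, Dmitri:0, Emil:0, Goran:0, Grace:7, Priya:0, Sara:13, Tomas:22.
Tomas has the largest value, 22, making it the main broker — the node through which the most shortest paths run.

Tomas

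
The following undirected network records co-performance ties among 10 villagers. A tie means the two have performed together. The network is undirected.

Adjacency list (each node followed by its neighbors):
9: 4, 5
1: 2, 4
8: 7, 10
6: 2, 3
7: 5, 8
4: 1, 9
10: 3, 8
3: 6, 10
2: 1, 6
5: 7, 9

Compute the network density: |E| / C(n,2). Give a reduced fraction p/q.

There are 10 edges and 10 nodes, so the maximum possible is C(10,2) = 45.
Density = 10/45 = 2/9.

2/9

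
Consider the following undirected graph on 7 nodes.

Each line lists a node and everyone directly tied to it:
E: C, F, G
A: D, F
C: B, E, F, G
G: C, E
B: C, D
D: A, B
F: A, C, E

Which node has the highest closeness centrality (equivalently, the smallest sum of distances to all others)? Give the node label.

Farness (sum of distances to all others) for each node — A:11, B:10, C:8, D:12, E:10, F:9, G:12.
The smallest farness is 8, for C, so C has the highest closeness.

C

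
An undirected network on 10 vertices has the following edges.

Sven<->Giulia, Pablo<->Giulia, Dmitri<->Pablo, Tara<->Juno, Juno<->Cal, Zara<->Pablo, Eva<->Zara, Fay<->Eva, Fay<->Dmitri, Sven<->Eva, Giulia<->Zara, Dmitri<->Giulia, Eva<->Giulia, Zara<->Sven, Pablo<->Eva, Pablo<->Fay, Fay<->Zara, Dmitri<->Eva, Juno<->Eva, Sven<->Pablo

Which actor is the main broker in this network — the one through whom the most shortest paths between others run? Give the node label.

Unnormalized betweenness of each node: Cal:0, Dmitri:1/4, Eva:115/6, Fay:1/4, Giulia:7/12, Juno:15, Pablo:7/6, Sven:0, Tara:0, Zara:7/12.
Eva has the largest value, 115/6, making it the main broker — the node through which the most shortest paths run.

Eva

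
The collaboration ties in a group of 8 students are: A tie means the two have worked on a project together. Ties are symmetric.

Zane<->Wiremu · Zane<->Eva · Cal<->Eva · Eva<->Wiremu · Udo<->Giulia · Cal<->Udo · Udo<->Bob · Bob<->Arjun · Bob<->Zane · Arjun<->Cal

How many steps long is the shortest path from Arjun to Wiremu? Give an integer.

One shortest route is Arjun – Bob – Zane – Wiremu, which uses 3 edges, and at distance 2 from Arjun we only reach {Eva, Udo, Zane}, which does not include Wiremu. So d(Arjun,Wiremu) = 3.

3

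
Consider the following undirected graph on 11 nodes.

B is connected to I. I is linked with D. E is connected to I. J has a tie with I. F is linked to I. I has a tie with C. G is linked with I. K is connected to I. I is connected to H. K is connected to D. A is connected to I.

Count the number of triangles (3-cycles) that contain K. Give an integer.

K's neighbors: D and I.
Neighbor pairs that are themselves tied: K–D–I. Each forms one triangle with K, for 1 in total.

1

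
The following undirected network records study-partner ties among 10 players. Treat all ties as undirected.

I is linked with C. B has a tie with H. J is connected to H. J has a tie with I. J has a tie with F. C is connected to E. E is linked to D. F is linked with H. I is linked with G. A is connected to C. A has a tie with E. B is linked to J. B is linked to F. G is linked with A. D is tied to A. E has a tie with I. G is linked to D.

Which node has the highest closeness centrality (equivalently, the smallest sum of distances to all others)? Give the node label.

I

Farness (sum of distances to all others) for each node — A:21, B:22, C:18, D:22, E:17, F:22, G:18, H:22, I:14, J:16.
The smallest farness is 14, for I, so I has the highest closeness.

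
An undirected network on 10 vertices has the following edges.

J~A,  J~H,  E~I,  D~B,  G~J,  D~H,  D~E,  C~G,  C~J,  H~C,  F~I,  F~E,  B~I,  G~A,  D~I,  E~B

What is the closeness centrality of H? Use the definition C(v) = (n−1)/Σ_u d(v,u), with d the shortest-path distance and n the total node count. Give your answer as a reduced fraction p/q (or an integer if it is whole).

Distances from H: A:2, B:2, C:1, D:1, E:2, F:3, G:2, I:2, J:1. Sum = 16.
n = 10, so closeness = 9/16.

9/16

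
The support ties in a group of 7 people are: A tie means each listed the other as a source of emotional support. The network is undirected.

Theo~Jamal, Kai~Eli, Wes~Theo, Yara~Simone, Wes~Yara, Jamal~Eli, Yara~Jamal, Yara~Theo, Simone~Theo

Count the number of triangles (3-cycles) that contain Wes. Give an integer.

Wes's neighbors: Theo and Yara.
Neighbor pairs that are themselves tied: Wes–Theo–Yara. Each forms one triangle with Wes, for 1 in total.

1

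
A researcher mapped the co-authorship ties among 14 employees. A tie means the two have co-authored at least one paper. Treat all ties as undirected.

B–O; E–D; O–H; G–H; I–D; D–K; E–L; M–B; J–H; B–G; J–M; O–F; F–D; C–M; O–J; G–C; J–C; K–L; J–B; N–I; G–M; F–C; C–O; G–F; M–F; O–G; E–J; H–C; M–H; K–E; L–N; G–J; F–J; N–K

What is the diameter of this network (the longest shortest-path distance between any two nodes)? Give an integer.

Eccentricity of each node (its greatest distance to any other): B:4, C:4, D:3, E:2, F:3, G:4, H:4, I:4, J:3, K:3, L:3, M:4, N:4, O:4.
The maximum eccentricity is 4, realized for instance by the pair H–I via H – J – F – D – I. So the diameter is 4.

4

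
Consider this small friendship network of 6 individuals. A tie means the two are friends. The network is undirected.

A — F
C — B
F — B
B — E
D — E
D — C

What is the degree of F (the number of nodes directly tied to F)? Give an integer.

2

F is directly tied to A and B. That is 2 neighbors, so the degree of F is 2.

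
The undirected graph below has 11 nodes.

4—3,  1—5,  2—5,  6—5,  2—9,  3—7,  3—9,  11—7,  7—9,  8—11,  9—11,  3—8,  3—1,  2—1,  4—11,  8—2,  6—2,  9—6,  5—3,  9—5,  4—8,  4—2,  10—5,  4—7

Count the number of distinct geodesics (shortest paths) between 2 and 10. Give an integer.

The shortest distance is 2, and the only length-2 path is 2–5–10. So there is exactly 1 shortest path.

1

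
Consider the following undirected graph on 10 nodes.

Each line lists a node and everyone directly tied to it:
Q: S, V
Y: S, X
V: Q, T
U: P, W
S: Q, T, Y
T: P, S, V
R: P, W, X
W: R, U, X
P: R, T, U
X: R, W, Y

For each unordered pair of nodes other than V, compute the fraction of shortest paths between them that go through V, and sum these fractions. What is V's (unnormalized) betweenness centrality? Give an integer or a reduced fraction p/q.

11/6

Pairs whose geodesics pass through V — U–Q: 1/2; R–Q: 1/3; Q–T: 1/2; Q–P: 1/2.
All other pairs contribute 0.
Summing the contributions gives betweenness(V) = 11/6.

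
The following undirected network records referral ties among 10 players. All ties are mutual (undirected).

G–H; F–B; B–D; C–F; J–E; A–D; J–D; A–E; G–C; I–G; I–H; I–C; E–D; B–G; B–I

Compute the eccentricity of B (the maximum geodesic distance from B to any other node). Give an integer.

Distances from B: A:2, C:2, D:1, E:2, F:1, G:1, H:2, I:1, J:2.
The largest is 2 (to C, H, A, E, and J), so the eccentricity of B is 2.

2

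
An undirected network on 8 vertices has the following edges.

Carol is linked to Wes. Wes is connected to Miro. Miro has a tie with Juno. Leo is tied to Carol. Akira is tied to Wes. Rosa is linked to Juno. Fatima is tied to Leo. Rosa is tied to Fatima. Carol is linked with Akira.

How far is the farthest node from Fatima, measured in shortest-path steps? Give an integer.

3

Distances from Fatima: Akira:3, Carol:2, Juno:2, Leo:1, Miro:3, Rosa:1, Wes:3.
The largest is 3 (to Akira, Wes, and Miro), so the eccentricity of Fatima is 3.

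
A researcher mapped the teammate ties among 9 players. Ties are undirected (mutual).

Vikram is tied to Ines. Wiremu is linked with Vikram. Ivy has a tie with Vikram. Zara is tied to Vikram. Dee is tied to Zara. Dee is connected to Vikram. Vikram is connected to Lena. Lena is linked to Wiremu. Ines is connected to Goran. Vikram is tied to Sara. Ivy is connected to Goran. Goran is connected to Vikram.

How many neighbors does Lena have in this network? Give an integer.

Lena is directly tied to Vikram and Wiremu. That is 2 neighbors, so the degree of Lena is 2.

2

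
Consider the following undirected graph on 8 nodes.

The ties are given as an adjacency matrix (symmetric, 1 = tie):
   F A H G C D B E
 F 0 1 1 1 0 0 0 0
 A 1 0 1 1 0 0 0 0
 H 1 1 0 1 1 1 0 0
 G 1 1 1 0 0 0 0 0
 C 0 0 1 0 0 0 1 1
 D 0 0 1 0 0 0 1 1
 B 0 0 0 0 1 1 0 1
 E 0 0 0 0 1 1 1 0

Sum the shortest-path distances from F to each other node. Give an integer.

13

Distances from F: A:1, B:3, C:2, D:2, E:3, G:1, H:1.
Sum = 1 + 3 + 2 + 2 + 3 + 1 + 1 = 13.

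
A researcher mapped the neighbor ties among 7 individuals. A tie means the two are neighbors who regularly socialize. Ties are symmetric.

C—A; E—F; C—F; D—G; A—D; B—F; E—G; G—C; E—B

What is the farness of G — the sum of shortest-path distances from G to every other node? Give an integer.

Distances from G: A:2, B:2, C:1, D:1, E:1, F:2.
Sum = 2 + 2 + 1 + 1 + 1 + 2 = 9.

9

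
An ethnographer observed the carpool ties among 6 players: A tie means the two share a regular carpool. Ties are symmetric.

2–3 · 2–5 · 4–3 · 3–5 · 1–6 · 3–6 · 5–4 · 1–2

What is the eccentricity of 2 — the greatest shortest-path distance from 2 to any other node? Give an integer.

2

Distances from 2: 1:1, 3:1, 4:2, 5:1, 6:2.
The largest is 2 (to 4 and 6), so the eccentricity of 2 is 2.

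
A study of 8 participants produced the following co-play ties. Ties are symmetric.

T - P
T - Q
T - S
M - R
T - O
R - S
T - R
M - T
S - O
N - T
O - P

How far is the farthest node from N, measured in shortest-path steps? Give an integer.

Distances from N: M:2, O:2, P:2, Q:2, R:2, S:2, T:1.
The largest is 2 (to M, R, O, S, P, and Q), so the eccentricity of N is 2.

2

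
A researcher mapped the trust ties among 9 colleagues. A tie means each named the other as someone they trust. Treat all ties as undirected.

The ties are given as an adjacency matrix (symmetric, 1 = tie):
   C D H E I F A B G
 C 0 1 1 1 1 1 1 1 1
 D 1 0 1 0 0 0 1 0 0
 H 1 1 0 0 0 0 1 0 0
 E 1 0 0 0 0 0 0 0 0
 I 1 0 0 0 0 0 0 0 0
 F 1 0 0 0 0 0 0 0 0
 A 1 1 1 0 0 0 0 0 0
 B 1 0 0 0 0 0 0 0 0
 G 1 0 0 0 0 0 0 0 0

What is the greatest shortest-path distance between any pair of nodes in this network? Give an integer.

Eccentricity of each node (its greatest distance to any other): A:2, B:2, C:1, D:2, E:2, F:2, G:2, H:2, I:2.
The maximum eccentricity is 2, realized for instance by the pair D–E via D – C – E. So the diameter is 2.

2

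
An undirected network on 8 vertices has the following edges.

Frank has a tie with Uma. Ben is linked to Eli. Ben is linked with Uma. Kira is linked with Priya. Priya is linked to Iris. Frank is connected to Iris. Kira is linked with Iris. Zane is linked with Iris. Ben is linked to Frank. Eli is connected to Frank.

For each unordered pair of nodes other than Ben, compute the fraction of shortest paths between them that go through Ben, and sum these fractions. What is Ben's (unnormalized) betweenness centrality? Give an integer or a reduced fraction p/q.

Pairs whose geodesics pass through Ben — Eli–Uma: 1/2.
All other pairs contribute 0.
Summing the contributions gives betweenness(Ben) = 1/2.

1/2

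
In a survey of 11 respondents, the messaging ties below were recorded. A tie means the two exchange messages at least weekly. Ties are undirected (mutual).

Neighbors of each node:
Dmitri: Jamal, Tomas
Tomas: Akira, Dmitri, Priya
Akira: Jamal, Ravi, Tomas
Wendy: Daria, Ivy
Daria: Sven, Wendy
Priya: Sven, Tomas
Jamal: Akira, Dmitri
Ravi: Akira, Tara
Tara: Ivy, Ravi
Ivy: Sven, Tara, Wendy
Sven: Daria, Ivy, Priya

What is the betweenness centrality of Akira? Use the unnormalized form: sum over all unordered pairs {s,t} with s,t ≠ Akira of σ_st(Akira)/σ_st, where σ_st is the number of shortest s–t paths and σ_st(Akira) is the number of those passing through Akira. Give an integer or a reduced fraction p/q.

Pairs whose geodesics pass through Akira — Daria–Jamal: 1/2; Wendy–Jamal: 1; Ivy–Jamal: 1; Tara–Jamal: 1; Tara–Dmitri: 2/2; Tara–Tomas: 1; Ravi–Jamal: 1; Ravi–Dmitri: 2/2; Ravi–Tomas: 1; Ravi–Priya: 1; Jamal–Tomas: 1/2; Jamal–Priya: 1/2; Jamal–Sven: 1/2.
All other pairs contribute 0.
Summing the contributions gives betweenness(Akira) = 11.

11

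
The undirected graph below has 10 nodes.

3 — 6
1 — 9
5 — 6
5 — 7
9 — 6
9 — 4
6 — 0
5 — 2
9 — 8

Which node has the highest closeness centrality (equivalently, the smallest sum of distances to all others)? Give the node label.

6

Farness (sum of distances to all others) for each node — 0:22, 1:24, 2:26, 3:22, 4:24, 5:18, 6:14, 7:26, 8:24, 9:16.
The smallest farness is 14, for 6, so 6 has the highest closeness.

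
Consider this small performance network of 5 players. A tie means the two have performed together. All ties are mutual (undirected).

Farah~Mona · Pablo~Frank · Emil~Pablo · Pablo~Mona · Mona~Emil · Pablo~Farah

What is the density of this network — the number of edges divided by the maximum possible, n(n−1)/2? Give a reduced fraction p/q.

3/5

There are 6 edges and 5 nodes, so the maximum possible is C(5,2) = 10.
Density = 6/10 = 3/5.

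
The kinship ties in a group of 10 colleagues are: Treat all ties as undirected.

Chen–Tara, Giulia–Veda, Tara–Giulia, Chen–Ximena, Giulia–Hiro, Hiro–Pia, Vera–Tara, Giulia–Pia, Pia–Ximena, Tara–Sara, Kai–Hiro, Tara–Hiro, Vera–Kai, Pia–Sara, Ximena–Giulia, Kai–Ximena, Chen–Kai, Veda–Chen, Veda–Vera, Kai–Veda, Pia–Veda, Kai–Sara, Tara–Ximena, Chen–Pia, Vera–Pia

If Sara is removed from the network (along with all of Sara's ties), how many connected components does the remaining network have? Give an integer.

Sara's neighbors (Kai, Pia, and Tara) remain reachable from one another through other ties, so the rest of the network stays in one piece.

1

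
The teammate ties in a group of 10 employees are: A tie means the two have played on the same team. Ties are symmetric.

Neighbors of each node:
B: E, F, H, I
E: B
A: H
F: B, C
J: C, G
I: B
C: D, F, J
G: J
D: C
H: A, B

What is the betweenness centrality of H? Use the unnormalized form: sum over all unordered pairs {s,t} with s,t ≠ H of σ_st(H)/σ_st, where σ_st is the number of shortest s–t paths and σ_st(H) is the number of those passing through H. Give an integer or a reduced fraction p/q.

Pairs whose geodesics pass through H — C–A: 1; G–A: 1; B–A: 1; D–A: 1; A–J: 1; A–I: 1; A–E: 1; A–F: 1.
All other pairs contribute 0.
Summing the contributions gives betweenness(H) = 8.

8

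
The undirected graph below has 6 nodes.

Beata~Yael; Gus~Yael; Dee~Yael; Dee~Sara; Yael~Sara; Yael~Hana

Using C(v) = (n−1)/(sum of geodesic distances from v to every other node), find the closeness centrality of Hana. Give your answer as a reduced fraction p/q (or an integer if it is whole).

Distances from Hana: Beata:2, Dee:2, Gus:2, Sara:2, Yael:1. Sum = 9.
n = 6, so closeness = 5/9.

5/9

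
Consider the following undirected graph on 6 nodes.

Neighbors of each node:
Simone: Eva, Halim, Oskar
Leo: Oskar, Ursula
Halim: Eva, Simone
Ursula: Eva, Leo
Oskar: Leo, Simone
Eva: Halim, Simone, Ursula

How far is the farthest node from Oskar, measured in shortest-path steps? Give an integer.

2

Distances from Oskar: Eva:2, Halim:2, Leo:1, Simone:1, Ursula:2.
The largest is 2 (to Halim, Eva, and Ursula), so the eccentricity of Oskar is 2.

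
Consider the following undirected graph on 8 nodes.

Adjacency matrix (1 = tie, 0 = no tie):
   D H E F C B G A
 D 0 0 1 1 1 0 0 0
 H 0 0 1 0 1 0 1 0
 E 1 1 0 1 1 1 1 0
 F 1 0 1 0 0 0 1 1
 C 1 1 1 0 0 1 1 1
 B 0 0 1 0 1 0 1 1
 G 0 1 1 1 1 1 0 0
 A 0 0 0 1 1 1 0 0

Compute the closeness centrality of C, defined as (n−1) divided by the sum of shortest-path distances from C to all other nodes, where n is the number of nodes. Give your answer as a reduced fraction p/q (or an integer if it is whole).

Distances from C: A:1, B:1, D:1, E:1, F:2, G:1, H:1. Sum = 8.
n = 8, so closeness = 7/8.

7/8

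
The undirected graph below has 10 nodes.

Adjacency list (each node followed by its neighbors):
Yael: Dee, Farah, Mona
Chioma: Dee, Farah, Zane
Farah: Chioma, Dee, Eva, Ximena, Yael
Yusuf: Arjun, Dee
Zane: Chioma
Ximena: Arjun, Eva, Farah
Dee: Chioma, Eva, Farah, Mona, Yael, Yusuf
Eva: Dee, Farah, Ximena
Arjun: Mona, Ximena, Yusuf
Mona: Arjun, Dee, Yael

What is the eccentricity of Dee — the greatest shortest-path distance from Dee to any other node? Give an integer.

Distances from Dee: Arjun:2, Chioma:1, Eva:1, Farah:1, Mona:1, Ximena:2, Yael:1, Yusuf:1, Zane:2.
The largest is 2 (to Ximena, Arjun, and Zane), so the eccentricity of Dee is 2.

2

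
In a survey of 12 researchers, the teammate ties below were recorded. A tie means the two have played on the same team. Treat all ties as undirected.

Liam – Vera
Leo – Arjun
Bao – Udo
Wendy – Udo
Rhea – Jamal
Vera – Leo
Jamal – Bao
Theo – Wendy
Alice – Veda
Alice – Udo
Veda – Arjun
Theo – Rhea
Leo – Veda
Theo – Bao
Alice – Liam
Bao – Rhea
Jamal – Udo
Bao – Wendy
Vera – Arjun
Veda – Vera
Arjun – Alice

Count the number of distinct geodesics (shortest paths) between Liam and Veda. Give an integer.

2

The shortest distance is 2. The length-2 paths are: Liam–Vera–Veda; Liam–Alice–Veda.
That gives 2 distinct shortest paths.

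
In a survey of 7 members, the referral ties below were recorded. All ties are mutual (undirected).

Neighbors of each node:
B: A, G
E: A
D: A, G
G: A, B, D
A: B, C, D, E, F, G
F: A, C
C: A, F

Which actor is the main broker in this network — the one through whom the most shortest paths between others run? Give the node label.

A

Unnormalized betweenness of each node: A:23/2, B:0, C:0, D:0, E:0, F:0, G:1/2.
A has the largest value, 23/2, making it the main broker — the node through which the most shortest paths run.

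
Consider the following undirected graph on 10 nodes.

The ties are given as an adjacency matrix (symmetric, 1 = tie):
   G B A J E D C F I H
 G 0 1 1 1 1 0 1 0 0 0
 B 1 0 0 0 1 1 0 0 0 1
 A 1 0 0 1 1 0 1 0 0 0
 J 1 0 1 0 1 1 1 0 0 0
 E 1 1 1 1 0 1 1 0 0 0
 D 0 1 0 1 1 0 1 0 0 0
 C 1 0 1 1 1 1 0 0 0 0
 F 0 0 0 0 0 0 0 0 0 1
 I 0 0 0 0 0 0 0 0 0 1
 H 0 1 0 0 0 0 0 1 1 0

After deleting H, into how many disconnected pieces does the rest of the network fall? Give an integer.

Without H, the remaining ties split the others into: {A, B, C, D, E, G, J}; {F}; {I}.
That's 3 separate components.

3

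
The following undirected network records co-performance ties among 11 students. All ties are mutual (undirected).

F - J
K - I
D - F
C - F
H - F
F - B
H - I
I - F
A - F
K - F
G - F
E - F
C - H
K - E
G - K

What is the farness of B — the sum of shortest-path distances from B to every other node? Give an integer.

Distances from B: A:2, C:2, D:2, E:2, F:1, G:2, H:2, I:2, J:2, K:2.
Sum = 2 + 2 + 2 + 2 + 1 + 2 + 2 + 2 + 2 + 2 = 19.

19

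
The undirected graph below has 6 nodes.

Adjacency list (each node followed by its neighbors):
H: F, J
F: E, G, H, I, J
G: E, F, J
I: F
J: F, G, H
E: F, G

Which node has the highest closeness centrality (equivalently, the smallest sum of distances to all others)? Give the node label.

Farness (sum of distances to all others) for each node — E:8, F:5, G:7, H:8, I:9, J:7.
The smallest farness is 5, for F, so F has the highest closeness.

F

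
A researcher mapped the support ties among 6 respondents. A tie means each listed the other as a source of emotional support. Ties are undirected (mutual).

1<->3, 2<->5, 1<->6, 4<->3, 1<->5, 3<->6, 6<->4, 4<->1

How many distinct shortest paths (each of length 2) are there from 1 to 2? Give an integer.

The shortest distance is 2, and the only length-2 path is 1–5–2. So there is exactly 1 shortest path.

1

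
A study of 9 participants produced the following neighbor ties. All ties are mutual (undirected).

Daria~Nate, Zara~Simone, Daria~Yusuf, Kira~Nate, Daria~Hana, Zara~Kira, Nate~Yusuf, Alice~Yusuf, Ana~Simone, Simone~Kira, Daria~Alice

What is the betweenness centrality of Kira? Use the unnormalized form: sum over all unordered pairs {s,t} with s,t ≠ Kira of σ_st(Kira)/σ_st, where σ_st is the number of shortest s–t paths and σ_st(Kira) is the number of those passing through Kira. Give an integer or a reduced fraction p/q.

15

Pairs whose geodesics pass through Kira — Ana–Daria: 1; Ana–Alice: 2/2; Ana–Hana: 1; Ana–Nate: 1; Ana–Yusuf: 1; Zara–Daria: 1; Zara–Alice: 2/2; Zara–Hana: 1; Zara–Nate: 1; Zara–Yusuf: 1; Simone–Daria: 1; Simone–Alice: 2/2; Simone–Hana: 1; Simone–Nate: 1 … (+1 more pairs).
All other pairs contribute 0.
Summing the contributions gives betweenness(Kira) = 15.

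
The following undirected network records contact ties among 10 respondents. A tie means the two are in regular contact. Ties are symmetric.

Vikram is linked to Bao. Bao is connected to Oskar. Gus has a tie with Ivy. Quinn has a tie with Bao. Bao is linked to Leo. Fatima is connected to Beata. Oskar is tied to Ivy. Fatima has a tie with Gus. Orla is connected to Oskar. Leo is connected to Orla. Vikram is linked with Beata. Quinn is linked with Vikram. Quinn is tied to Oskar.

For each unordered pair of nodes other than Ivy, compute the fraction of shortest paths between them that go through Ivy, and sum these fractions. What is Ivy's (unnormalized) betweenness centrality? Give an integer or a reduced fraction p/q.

7

Pairs whose geodesics pass through Ivy — Orla–Gus: 1; Orla–Fatima: 1; Oskar–Gus: 1; Oskar–Fatima: 1; Gus–Quinn: 1; Gus–Bao: 1; Gus–Leo: 2/2.
All other pairs contribute 0.
Summing the contributions gives betweenness(Ivy) = 7.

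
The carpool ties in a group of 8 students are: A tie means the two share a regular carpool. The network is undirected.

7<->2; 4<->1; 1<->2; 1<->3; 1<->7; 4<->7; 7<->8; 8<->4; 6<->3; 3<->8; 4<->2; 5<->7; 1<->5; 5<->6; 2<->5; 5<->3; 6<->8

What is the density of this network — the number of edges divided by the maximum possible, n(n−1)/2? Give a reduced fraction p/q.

There are 17 edges and 8 nodes, so the maximum possible is C(8,2) = 28.
Density = 17/28.

17/28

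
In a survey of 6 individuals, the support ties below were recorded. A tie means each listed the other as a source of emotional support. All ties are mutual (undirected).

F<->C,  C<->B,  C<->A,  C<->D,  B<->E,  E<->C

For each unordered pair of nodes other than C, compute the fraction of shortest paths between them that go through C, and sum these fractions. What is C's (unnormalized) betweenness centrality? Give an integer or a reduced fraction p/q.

9

Pairs whose geodesics pass through C — F–A: 1; F–B: 1; F–D: 1; F–E: 1; A–B: 1; A–D: 1; A–E: 1; B–D: 1; D–E: 1.
All other pairs contribute 0.
Summing the contributions gives betweenness(C) = 9.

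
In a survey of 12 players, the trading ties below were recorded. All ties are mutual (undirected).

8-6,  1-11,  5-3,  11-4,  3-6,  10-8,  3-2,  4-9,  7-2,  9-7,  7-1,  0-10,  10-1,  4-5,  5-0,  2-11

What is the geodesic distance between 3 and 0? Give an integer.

2

One shortest route is 3 – 5 – 0, which uses 2 edges, and 3 and 0 are not directly tied, so nothing shorter exists. So d(3,0) = 2.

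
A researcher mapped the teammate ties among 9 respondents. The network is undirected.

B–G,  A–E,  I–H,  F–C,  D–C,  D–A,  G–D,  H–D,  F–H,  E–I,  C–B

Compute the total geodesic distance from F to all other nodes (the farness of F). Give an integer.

17

Distances from F: A:3, B:2, C:1, D:2, E:3, G:3, H:1, I:2.
Sum = 3 + 2 + 1 + 2 + 3 + 3 + 1 + 2 = 17.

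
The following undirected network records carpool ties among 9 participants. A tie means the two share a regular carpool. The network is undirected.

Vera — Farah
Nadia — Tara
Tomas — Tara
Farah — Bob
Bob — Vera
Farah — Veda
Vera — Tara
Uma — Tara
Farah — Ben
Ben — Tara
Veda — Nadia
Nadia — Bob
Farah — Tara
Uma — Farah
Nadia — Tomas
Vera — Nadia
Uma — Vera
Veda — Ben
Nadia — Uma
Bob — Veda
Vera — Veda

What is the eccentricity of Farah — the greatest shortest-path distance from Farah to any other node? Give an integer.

2

Distances from Farah: Ben:1, Bob:1, Nadia:2, Tara:1, Tomas:2, Uma:1, Veda:1, Vera:1.
The largest is 2 (to Nadia and Tomas), so the eccentricity of Farah is 2.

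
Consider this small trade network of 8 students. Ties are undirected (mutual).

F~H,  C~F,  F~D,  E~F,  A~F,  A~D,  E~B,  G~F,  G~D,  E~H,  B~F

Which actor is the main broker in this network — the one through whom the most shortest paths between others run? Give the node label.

Unnormalized betweenness of each node: A:0, B:0, C:0, D:1/2, E:1/2, F:16, G:0, H:0.
F has the largest value, 16, making it the main broker — the node through which the most shortest paths run.

F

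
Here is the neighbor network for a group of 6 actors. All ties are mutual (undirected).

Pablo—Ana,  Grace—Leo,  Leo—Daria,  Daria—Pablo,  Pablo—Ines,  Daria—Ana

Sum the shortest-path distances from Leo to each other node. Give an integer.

Distances from Leo: Ana:2, Daria:1, Grace:1, Ines:3, Pablo:2.
Sum = 2 + 1 + 1 + 3 + 2 = 9.

9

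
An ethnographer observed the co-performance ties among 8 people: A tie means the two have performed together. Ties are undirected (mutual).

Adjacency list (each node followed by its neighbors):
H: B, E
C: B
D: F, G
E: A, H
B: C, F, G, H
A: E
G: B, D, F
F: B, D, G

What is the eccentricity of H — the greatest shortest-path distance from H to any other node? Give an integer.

Distances from H: A:2, B:1, C:2, D:3, E:1, F:2, G:2.
The largest is 3 (to D), so the eccentricity of H is 3.

3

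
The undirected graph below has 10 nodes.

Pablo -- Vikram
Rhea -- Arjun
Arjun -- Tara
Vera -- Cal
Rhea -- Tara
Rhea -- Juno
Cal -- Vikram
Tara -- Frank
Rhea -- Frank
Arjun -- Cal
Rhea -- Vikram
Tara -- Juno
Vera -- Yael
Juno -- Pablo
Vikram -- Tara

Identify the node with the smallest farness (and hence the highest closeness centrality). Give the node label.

Farness (sum of distances to all others) for each node — Arjun:17, Cal:17, Frank:23, Juno:21, Pablo:21, Rhea:16, Tara:16, Vera:23, Vikram:15, Yael:31.
The smallest farness is 15, for Vikram, so Vikram has the highest closeness.

Vikram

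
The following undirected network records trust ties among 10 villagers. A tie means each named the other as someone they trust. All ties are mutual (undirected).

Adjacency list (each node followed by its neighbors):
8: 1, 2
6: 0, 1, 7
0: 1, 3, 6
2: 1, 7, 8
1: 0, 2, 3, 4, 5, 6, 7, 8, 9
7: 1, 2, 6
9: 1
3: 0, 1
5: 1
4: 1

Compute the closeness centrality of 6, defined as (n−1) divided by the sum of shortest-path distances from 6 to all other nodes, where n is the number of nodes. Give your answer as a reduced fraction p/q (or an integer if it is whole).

3/5

Distances from 6: 0:1, 1:1, 2:2, 3:2, 4:2, 5:2, 7:1, 8:2, 9:2. Sum = 15.
n = 10, so closeness = 9/15 = 3/5.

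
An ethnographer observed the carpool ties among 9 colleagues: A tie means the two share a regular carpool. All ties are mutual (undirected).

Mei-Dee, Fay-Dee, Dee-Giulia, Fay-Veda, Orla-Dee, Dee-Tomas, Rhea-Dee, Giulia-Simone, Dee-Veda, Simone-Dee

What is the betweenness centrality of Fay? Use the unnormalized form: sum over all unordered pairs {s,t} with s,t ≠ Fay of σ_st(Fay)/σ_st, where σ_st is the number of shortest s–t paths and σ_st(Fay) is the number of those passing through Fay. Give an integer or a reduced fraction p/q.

0

No shortest path between any pair of other nodes passes through Fay.
Summing the contributions gives betweenness(Fay) = 0.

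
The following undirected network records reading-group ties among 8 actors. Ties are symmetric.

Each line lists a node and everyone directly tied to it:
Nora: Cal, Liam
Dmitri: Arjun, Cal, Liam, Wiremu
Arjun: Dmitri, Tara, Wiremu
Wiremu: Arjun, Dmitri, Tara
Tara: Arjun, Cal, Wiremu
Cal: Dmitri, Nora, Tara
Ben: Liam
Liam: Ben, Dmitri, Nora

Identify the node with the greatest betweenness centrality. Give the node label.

Unnormalized betweenness of each node: Arjun:5/6, Ben:0, Cal:25/6, Dmitri:53/6, Liam:43/6, Nora:3/2, Tara:5/3, Wiremu:5/6.
Dmitri has the largest value, 53/6, making it the main broker — the node through which the most shortest paths run.

Dmitri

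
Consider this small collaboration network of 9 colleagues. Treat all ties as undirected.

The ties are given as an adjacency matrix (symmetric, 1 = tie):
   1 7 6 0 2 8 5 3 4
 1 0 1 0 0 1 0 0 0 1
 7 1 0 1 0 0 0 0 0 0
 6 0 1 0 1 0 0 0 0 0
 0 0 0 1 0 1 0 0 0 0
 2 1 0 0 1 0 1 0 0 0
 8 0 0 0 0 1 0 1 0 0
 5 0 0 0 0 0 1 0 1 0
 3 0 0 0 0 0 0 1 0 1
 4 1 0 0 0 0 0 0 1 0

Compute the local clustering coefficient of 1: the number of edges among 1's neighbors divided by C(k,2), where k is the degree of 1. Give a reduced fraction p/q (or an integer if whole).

0

1's neighbors: 2, 4, and 7 (k = 3).
Possible neighbor pairs: C(3,2) = 3. Edges among them: none → e = 0.
Clustering(1) = 0/3 = 0.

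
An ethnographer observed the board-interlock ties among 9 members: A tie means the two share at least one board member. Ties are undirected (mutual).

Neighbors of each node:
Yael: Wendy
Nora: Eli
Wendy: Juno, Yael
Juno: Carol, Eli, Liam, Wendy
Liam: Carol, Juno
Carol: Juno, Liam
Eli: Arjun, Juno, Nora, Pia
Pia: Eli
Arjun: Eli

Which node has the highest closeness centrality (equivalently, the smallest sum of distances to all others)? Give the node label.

Farness (sum of distances to all others) for each node — Arjun:20, Carol:18, Eli:13, Juno:12, Liam:18, Nora:20, Pia:20, Wendy:17, Yael:24.
The smallest farness is 12, for Juno, so Juno has the highest closeness.

Juno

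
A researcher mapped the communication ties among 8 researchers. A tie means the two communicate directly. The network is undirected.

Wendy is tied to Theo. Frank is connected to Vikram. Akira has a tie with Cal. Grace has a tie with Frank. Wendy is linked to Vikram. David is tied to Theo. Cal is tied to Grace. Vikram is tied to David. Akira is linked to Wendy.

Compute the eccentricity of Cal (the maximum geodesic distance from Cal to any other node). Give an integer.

Distances from Cal: Akira:1, David:4, Frank:2, Grace:1, Theo:3, Vikram:3, Wendy:2.
The largest is 4 (to David), so the eccentricity of Cal is 4.

4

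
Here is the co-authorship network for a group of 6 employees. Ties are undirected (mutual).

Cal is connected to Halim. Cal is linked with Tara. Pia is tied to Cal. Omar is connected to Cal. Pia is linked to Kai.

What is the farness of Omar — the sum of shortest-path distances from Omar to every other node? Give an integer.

10

Distances from Omar: Cal:1, Halim:2, Kai:3, Pia:2, Tara:2.
Sum = 1 + 2 + 3 + 2 + 2 = 10.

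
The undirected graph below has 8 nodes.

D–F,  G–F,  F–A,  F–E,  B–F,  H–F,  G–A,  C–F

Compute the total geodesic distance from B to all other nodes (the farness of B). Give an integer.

Distances from B: A:2, C:2, D:2, E:2, F:1, G:2, H:2.
Sum = 2 + 2 + 2 + 2 + 1 + 2 + 2 = 13.

13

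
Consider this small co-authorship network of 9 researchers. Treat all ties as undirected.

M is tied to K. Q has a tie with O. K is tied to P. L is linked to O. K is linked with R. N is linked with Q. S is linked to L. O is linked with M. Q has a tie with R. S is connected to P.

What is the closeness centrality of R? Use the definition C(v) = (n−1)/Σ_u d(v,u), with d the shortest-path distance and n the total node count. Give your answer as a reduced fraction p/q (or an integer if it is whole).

Distances from R: K:1, L:3, M:2, N:2, O:2, P:2, Q:1, S:3. Sum = 16.
n = 9, so closeness = 8/16 = 1/2.

1/2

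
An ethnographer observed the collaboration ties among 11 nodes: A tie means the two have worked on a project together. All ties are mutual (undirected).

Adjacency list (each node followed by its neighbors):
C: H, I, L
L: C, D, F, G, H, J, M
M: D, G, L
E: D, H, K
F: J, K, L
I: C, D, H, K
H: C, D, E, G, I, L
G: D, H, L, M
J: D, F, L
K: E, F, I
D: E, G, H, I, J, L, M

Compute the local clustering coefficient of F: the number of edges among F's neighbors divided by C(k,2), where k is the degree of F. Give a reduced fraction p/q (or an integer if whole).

F's neighbors: J, K, and L (k = 3).
Possible neighbor pairs: C(3,2) = 3. Edges among them: J–L → e = 1.
Clustering(F) = 1/3.

1/3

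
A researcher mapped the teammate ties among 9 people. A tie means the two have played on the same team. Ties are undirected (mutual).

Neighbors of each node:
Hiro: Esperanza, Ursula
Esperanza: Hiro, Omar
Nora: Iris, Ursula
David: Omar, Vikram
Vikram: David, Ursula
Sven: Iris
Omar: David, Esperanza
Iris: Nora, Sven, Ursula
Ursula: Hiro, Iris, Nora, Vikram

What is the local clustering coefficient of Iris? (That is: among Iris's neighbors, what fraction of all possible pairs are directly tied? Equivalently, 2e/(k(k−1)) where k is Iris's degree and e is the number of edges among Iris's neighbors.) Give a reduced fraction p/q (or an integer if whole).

Iris's neighbors: Nora, Sven, and Ursula (k = 3).
Possible neighbor pairs: C(3,2) = 3. Edges among them: Nora–Ursula → e = 1.
Clustering(Iris) = 1/3.

1/3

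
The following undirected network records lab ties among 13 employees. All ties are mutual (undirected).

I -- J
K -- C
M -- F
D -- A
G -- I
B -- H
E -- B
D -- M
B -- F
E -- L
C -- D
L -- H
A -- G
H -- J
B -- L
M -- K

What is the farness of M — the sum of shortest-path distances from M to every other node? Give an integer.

29

Distances from M: A:2, B:2, C:2, D:1, E:3, F:1, G:3, H:3, I:4, J:4, K:1, L:3.
Sum = 2 + 2 + 2 + 1 + 3 + 1 + 3 + 3 + 4 + 4 + 1 + 3 = 29.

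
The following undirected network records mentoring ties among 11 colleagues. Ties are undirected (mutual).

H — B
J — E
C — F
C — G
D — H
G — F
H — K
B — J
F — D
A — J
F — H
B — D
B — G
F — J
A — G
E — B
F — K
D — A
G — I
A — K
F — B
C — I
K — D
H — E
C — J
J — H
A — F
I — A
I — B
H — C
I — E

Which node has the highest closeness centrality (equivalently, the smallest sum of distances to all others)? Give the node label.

Farness (sum of distances to all others) for each node — A:14, B:13, C:15, D:15, E:16, F:12, G:15, H:13, I:15, J:14, K:16.
The smallest farness is 12, for F, so F has the highest closeness.

F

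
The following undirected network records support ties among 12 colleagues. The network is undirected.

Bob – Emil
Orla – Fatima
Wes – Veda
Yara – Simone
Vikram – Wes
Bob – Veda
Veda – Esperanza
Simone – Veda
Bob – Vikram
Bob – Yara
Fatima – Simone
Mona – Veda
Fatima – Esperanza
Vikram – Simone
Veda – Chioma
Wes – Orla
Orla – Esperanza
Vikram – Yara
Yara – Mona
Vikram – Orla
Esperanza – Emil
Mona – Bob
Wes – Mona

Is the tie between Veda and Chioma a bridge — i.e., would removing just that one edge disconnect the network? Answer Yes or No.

Without the Veda–Chioma edge there is no alternate route between Veda and Chioma, so the network disconnects. It is a bridge.

Yes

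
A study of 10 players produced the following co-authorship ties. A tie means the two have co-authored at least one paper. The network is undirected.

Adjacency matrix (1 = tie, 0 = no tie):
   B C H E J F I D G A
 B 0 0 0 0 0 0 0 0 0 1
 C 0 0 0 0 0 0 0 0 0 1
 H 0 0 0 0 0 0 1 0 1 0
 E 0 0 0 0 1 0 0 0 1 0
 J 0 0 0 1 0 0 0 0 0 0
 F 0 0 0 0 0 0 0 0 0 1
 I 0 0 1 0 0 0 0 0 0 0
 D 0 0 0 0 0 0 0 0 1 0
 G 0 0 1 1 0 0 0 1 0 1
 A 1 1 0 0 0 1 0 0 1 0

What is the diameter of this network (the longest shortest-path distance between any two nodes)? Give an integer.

4

Eccentricity of each node (its greatest distance to any other): A:3, B:4, C:4, D:3, E:3, F:4, G:2, H:3, I:4, J:4.
The maximum eccentricity is 4, realized for instance by the pair B–J via B – A – G – E – J. So the diameter is 4.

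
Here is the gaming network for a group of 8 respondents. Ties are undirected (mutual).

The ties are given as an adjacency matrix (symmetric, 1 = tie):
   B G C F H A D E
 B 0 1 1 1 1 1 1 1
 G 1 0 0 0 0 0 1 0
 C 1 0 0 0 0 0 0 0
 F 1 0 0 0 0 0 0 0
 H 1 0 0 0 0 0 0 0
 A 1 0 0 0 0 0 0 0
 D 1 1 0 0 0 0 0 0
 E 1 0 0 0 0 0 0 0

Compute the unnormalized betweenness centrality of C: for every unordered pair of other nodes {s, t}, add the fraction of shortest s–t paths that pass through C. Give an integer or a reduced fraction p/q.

No shortest path between any pair of other nodes passes through C.
Summing the contributions gives betweenness(C) = 0.

0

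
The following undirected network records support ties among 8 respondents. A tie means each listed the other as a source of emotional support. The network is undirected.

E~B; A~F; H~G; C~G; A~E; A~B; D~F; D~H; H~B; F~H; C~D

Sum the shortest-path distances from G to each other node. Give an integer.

Distances from G: A:3, B:2, C:1, D:2, E:3, F:2, H:1.
Sum = 3 + 2 + 1 + 2 + 3 + 2 + 1 = 14.

14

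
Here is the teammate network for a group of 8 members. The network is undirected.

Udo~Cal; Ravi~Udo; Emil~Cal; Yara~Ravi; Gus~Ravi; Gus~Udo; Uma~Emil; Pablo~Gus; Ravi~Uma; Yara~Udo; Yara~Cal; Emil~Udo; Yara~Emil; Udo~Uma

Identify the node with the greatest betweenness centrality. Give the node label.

Udo

Unnormalized betweenness of each node: Cal:0, Emil:5/6, Gus:6, Pablo:0, Ravi:7/3, Udo:23/3, Uma:1/3, Yara:5/6.
Udo has the largest value, 23/3, making it the main broker — the node through which the most shortest paths run.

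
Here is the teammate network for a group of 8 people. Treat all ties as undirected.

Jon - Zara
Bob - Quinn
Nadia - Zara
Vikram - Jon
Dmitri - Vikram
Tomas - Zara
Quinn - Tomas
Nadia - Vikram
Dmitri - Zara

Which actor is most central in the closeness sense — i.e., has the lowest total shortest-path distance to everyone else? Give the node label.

Farness (sum of distances to all others) for each node — Bob:23, Dmitri:15, Jon:15, Nadia:15, Quinn:17, Tomas:13, Vikram:17, Zara:11.
The smallest farness is 11, for Zara, so Zara has the highest closeness.

Zara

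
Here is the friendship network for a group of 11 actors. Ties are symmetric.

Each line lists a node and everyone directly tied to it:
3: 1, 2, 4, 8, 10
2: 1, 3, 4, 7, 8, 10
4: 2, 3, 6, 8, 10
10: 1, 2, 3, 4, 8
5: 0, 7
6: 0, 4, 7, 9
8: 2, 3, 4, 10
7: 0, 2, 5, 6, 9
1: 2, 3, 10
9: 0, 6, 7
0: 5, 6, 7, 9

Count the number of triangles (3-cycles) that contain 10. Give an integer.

10's neighbors: 1, 2, 3, 4, and 8.
Neighbor pairs that are themselves tied: 10–1–2; 10–1–3; 10–2–3; 10–2–4; 10–2–8; 10–3–4; 10–3–8; 10–4–8. Each forms one triangle with 10, for 8 in total.

8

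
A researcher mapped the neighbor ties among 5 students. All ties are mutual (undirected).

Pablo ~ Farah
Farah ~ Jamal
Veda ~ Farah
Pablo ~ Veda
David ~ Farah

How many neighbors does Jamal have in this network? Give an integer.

Jamal is directly tied to Farah. That is 1 neighbor, so the degree of Jamal is 1.

1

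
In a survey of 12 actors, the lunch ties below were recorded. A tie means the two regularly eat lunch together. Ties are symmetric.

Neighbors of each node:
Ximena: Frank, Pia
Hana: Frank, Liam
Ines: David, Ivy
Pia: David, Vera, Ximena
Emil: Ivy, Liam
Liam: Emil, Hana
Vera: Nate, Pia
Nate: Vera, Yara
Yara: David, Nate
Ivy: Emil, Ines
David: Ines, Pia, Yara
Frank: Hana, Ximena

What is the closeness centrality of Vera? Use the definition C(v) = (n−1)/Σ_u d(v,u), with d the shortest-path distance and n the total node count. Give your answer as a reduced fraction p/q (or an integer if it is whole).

Distances from Vera: David:2, Emil:5, Frank:3, Hana:4, Ines:3, Ivy:4, Liam:5, Nate:1, Pia:1, Ximena:2, Yara:2. Sum = 32.
n = 12, so closeness = 11/32.

11/32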